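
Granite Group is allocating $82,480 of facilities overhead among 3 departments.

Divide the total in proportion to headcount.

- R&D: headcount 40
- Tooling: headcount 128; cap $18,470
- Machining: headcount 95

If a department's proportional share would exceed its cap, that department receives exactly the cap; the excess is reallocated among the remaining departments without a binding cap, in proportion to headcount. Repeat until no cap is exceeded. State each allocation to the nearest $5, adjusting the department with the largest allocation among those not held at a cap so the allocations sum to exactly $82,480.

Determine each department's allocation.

Combined headcount = 263.
Pro-rata shares before constraints: R&D 12,544.49; Tooling 40,142.36; Machining 29,793.16.
Held at cap: Tooling ($18,470); residual $64,010 reallocated over remaining headcount 135.
Shares after redistribution: R&D 18,965.93 → $18,965; Machining 45,044.07 → $45,045.

R&D: $18,965 | Tooling: $18,470 | Machining: $45,045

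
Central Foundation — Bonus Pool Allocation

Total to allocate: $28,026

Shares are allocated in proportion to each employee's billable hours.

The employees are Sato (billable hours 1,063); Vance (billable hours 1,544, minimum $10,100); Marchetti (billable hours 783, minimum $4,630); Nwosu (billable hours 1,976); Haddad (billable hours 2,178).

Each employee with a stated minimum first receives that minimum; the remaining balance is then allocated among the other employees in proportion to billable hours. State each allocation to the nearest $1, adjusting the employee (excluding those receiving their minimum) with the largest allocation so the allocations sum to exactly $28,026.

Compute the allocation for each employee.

Minimums first: Vance $10,100; Marchetti $4,630. Residual $13,296.
Residual split over remaining billable hours 5,217: Sato 2,709.15 → $2,709; Nwosu 5,036.02 → $5,036; Haddad 5,550.83 → $5,551.

Sato: $2,709 · Vance: $10,100 · Marchetti: $4,630 · Nwosu: $5,036 · Haddad: $5,551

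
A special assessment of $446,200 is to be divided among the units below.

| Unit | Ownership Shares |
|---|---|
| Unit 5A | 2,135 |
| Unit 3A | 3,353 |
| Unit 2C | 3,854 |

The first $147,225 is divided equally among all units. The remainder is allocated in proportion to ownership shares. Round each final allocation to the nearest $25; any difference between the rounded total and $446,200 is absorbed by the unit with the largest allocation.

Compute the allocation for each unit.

Unit 5A: $117,400 · Unit 3A: $156,375 · Unit 2C: $172,425

First tranche $147,225 split equally: $49,075 each.
Remainder $298,975 by ownership shares (total 9,342): Unit 5A 68,327.08 → $68,325; Unit 3A 107,307.13 → $107,300; Unit 2C 123,340.79 → $123,350.
Totals: Unit 5A $49,075 + $68,325 = $117,400; Unit 3A $49,075 + $107,300 = $156,375; Unit 2C $49,075 + $123,350 = $172,425.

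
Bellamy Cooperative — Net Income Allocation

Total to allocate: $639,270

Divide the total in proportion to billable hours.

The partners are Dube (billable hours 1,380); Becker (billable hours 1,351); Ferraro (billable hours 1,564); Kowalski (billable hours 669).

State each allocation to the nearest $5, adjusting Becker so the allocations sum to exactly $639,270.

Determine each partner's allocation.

Dube: $177,720 · Becker: $173,980 · Ferraro: $201,415 · Kowalski: $86,155

Combined billable hours = 4,964.
Raw shares: Dube 1,380/4,964 × $639,270 = 177,718.09; Becker 1,351/4,964 × $639,270 = 173,983.43; Ferraro 1,564/4,964 × $639,270 = 201,413.84; Kowalski 669/4,964 × $639,270 = 86,154.64.
At nearest $5: Dube $177,720; Becker $173,985; Ferraro $201,415; Kowalski $86,155. Sum = $639,275.
Difference $639,270 − $639,275 = −$5 applied to Becker: Becker becomes $173,980.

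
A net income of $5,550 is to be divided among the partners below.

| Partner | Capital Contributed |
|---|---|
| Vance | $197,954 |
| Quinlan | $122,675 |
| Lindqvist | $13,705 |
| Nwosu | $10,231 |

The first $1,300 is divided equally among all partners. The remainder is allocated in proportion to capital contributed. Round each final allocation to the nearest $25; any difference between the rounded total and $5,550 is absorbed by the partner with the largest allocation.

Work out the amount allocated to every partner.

Vance: $2,750; Quinlan: $1,850; Lindqvist: $500; Nwosu: $450

$1,300 shared equally gives $325 per partner.
Remainder $4,250 by capital contributed (total 344,565): Vance 2,441.64 → $2,450; Quinlan 1,513.12 → $1,525; Lindqvist 169.04 → $175; Nwosu 126.19 → $125.
Rounding difference −$25 on remainder applied to Vance.
Totals: Vance $325 + $2,425 = $2,750; Quinlan $325 + $1,525 = $1,850; Lindqvist $325 + $175 = $500; Nwosu $325 + $125 = $450.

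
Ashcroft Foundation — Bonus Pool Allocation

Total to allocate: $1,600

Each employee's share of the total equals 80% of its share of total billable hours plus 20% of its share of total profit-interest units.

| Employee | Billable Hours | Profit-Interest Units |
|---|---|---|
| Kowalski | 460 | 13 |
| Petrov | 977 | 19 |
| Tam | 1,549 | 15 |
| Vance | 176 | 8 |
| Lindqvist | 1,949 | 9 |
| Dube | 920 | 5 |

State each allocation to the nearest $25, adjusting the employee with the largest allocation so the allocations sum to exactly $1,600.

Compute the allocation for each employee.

Billable hours total 6,031; profit-interest units total 69.
Composite weights (80% billable hours + 20% profit-interest units): Kowalski 0.0987; Petrov 0.1847; Tam 0.2489; Vance 0.0465; Lindqvist 0.2846; Dube 0.1365.
Proportional shares: Kowalski 157.92; Petrov 295.47; Tam 398.32; Vance 74.46; Lindqvist 455.39; Dube 218.45.
At nearest $25: Kowalski $150; Petrov $300; Tam $400; Vance $75; Lindqvist $450; Dube $225. Sum = $1,600.
Rounded total matches; no reconciliation needed.

Kowalski: $150 | Petrov: $300 | Tam: $400 | Vance: $75 | Lindqvist: $450 | Dube: $225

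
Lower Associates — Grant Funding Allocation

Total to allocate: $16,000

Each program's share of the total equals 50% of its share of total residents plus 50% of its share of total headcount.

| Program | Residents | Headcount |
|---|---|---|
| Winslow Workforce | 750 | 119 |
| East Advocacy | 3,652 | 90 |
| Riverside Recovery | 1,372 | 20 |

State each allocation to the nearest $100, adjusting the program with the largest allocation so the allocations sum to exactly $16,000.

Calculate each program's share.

Residents total 5,774; headcount total 229.
Blended shares (50% residents + 50% headcount): Winslow Workforce 0.3248; East Advocacy 0.5128; Riverside Recovery 0.1625.
Proportional shares: Winslow Workforce 5,196.35; East Advocacy 8,204.03; Riverside Recovery 2,599.63.
At nearest $100: Winslow Workforce $5,200; East Advocacy $8,200; Riverside Recovery $2,600. Sum = $16,000.
No rounding difference to absorb.

Winslow Workforce: $5,200; East Advocacy: $8,200; Riverside Recovery: $2,600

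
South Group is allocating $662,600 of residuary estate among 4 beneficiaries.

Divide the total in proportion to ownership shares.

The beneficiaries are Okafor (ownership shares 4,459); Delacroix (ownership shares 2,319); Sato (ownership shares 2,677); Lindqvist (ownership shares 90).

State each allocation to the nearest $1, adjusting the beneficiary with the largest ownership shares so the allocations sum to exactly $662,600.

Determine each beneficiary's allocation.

Sum of ownership shares: 4,459 + 2,319 + 2,677 + 90 = 9,545.
Raw shares: Okafor 309,537.29; Delacroix 160,981.60; Sato 185,833.44; Lindqvist 6,247.67.
At nearest $1: Okafor $309,537; Delacroix $160,982; Sato $185,833; Lindqvist $6,248. Sum = $662,600.
No rounding difference to absorb.

Okafor: $309,537 | Delacroix: $160,982 | Sato: $185,833 | Lindqvist: $6,248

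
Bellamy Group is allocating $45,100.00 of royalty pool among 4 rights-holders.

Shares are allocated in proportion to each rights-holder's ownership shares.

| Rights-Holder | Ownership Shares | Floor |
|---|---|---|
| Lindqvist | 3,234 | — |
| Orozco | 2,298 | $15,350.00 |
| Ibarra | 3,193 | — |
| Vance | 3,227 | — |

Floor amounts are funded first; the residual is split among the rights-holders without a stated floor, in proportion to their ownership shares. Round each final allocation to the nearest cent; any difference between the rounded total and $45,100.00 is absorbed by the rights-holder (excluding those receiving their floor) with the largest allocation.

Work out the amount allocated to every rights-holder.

Lindqvist: $9,965.97 | Orozco: $15,350.00 | Ibarra: $9,839.63 | Vance: $9,944.40

Guaranteed amounts: Orozco $15,350.00. Balance $29,750.00.
Balance split over remaining ownership shares 9,654: Lindqvist 9,965.9727 → $9,965.97; Ibarra 9,839.6261 → $9,839.63; Vance 9,944.4013 → $9,944.40.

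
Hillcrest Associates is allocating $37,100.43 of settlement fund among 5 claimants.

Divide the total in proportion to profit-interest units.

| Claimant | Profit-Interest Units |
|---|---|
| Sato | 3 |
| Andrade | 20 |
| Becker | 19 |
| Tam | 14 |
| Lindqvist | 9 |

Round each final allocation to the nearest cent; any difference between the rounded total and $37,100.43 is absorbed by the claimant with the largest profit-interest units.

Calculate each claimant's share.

Sato: $1,712.33 | Andrade: $11,415.52 | Becker: $10,844.74 | Tam: $7,990.86 | Lindqvist: $5,136.98

Sum of profit-interest units: 3 + 20 + 19 + 14 + 9 = 65.
Proportional shares: Sato 1,712.3275; Andrade 11,415.5169; Becker 10,844.7411; Tam 7,990.8618; Lindqvist 5,136.9826.
At nearest cent: Sato $1,712.33; Andrade $11,415.52; Becker $10,844.74; Tam $7,990.86; Lindqvist $5,136.98. Sum = $37,100.43.
Rounded total matches; no reconciliation needed.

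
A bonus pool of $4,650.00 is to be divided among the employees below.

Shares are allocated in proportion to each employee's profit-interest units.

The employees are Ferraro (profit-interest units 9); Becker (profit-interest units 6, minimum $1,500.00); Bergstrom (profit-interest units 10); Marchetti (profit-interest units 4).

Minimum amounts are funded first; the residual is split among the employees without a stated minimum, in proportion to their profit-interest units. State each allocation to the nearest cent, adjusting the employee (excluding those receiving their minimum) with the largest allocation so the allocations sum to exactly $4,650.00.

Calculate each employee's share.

Ferraro: $1,232.61 · Becker: $1,500.00 · Bergstrom: $1,369.56 · Marchetti: $547.83

Fund the minimums — Becker $1,500.00. Remaining pool $3,150.00.
Remaining pool split over remaining profit-interest units 23: Ferraro 1,232.6087 → $1,232.61; Bergstrom 1,369.5652 → $1,369.57; Marchetti 547.8261 → $547.83.
Rounding difference −$0.01 applied to Bergstrom → $1,369.56.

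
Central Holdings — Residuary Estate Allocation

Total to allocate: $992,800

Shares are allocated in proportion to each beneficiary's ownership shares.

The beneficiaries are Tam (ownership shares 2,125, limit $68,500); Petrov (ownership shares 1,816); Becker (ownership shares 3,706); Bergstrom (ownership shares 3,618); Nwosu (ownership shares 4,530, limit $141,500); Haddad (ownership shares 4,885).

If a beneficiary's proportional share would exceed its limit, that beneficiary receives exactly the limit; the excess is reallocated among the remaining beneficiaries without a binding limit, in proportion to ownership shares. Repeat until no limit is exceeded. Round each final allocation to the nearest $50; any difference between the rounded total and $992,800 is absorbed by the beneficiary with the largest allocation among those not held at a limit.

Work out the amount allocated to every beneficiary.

Tam: $68,500; Petrov: $101,350; Becker: $206,850; Bergstrom: $201,950; Nwosu: $141,500; Haddad: $272,650

Combined ownership shares = 20,680.
Proportional shares (ignoring caps): Tam 102,016.44; Petrov 87,182.05; Becker 177,916.67; Bergstrom 173,691.99; Nwosu 217,475.05; Haddad 234,517.79.
Held at cap: Tam ($68,500), Nwosu ($141,500); remaining pool $782,800 reallocated over remaining ownership shares 14,025.
Remaining shares: Petrov 101,359.34 → $101,350; Becker 206,848.97 → $206,850; Bergstrom 201,937.28 → $201,950; Haddad 272,654.40 → $272,650.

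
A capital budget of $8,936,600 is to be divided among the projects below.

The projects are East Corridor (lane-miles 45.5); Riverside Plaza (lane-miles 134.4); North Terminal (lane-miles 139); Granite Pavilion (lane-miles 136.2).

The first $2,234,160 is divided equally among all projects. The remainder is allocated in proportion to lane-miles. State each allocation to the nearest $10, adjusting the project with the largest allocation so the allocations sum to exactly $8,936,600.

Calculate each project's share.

East Corridor: $1,228,640 · Riverside Plaza: $2,537,900 · North Terminal: $2,605,650 · Granite Pavilion: $2,564,410

Equal tier: $2,234,160 ÷ 4 = $558,540 apiece.
Remainder $6,702,440 by lane-miles (total 455.1): East Corridor 670,096.73 → $670,100; Riverside Plaza 1,979,362.64 → $1,979,360; North Terminal 2,047,108.68 → $2,047,110; Granite Pavilion 2,005,871.96 → $2,005,870.
Totals: East Corridor $558,540 + $670,100 = $1,228,640; Riverside Plaza $558,540 + $1,979,360 = $2,537,900; North Terminal $558,540 + $2,047,110 = $2,605,650; Granite Pavilion $558,540 + $2,005,870 = $2,564,410.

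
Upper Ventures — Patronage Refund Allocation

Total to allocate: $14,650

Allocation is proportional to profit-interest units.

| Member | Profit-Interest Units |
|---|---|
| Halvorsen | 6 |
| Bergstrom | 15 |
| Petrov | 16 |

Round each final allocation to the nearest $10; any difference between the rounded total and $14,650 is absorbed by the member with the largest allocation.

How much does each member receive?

Total profit-interest units = 37.
Pro-rata amounts: Halvorsen 6/37 × $14,650 = 2,375.68; Bergstrom 15/37 × $14,650 = 5,939.19; Petrov 16/37 × $14,650 = 6,335.14.
At nearest $10: Halvorsen $2,380; Bergstrom $5,940; Petrov $6,340. Sum = $14,660.
Difference $14,650 − $14,660 = −$10 applied to largest allocation (Petrov): Petrov becomes $6,330.

Halvorsen: $2,380 | Bergstrom: $5,940 | Petrov: $6,330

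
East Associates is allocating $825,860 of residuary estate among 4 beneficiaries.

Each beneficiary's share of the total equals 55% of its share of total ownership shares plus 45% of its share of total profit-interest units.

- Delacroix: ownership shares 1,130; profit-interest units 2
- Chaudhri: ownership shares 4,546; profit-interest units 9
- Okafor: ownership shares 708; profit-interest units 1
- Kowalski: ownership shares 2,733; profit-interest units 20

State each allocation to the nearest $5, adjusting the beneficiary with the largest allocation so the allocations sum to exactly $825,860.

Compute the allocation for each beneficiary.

Ownership shares total 9,117; profit-interest units total 32.
Blended shares (55% ownership shares + 45% profit-interest units): Delacroix 0.0963; Chaudhri 0.4008; Okafor 0.0568; Kowalski 0.4461.
Raw shares: Delacroix 79,525.66; Chaudhri 331,011.64; Okafor 46,887.31; Kowalski 368,435.40.
Rounded to nearest $5: Delacroix $79,525; Chaudhri $331,010; Okafor $46,885; Kowalski $368,435. Sum = $825,855.
Difference $825,860 − $825,855 = +$5 applied to largest allocation (Kowalski): Kowalski becomes $368,440.

Delacroix: $79,525 | Chaudhri: $331,010 | Okafor: $46,885 | Kowalski: $368,440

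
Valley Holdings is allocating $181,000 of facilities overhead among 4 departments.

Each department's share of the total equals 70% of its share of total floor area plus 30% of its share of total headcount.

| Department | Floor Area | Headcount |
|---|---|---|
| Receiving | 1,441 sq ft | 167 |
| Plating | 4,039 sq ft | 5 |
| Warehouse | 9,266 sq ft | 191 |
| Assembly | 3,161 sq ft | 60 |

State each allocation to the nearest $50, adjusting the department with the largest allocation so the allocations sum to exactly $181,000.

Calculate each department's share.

Totals — floor area 17,907, headcount 423.
Composite weights (70% floor area + 30% headcount): Receiving 0.1748; Plating 0.1614; Warehouse 0.4977; Assembly 0.1661.
Proportional shares: Receiving 31,633.31; Plating 29,219.57; Warehouse 90,079.52; Assembly 30,067.61.
At nearest $50: Receiving $31,650; Plating $29,200; Warehouse $90,100; Assembly $30,050. Sum = $181,000.
Sum already equals the total — no adjustment.

Receiving: $31,650 | Plating: $29,200 | Warehouse: $90,100 | Assembly: $30,050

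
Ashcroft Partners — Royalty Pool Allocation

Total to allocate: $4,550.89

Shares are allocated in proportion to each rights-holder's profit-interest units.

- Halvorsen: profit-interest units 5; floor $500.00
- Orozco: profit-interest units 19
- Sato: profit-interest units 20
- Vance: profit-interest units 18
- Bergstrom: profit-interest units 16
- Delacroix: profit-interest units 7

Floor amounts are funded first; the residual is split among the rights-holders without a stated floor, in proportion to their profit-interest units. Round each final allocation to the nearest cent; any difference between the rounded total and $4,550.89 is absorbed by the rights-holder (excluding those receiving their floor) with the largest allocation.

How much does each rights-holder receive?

Halvorsen: $500.00; Orozco: $962.09; Sato: $1,012.72; Vance: $911.45; Bergstrom: $810.18; Delacroix: $354.45

Minimums first: Halvorsen $500.00. Balance $4,050.89.
Balance split over remaining profit-interest units 80: Orozco 962.0864 → $962.09; Sato 1,012.7225 → $1,012.72; Vance 911.4502 → $911.45; Bergstrom 810.1780 → $810.18; Delacroix 354.4529 → $354.45.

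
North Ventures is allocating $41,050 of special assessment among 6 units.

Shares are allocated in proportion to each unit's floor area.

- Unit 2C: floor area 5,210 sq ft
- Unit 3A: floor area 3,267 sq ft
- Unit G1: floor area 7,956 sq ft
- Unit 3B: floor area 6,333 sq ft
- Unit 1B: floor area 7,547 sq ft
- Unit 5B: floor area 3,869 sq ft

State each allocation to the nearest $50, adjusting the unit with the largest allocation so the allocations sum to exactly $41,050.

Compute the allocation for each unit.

Unit 2C: $6,250; Unit 3A: $3,900; Unit G1: $9,600; Unit 3B: $7,600; Unit 1B: $9,050; Unit 5B: $4,650

Floor area total: 34,182.
Pro-rata amounts: Unit 2C 5,210/34,182 × $41,050 = 6,256.82; Unit 3A 3,267/34,182 × $41,050 = 3,923.42; Unit G1 7,956/34,182 × $41,050 = 9,554.56; Unit 3B 6,333/34,182 × $41,050 = 7,605.45; Unit 1B 7,547/34,182 × $41,050 = 9,063.38; Unit 5B 3,869/34,182 × $41,050 = 4,646.38.
Rounded to nearest $50: Unit 2C $6,250; Unit 3A $3,900; Unit G1 $9,550; Unit 3B $7,600; Unit 1B $9,050; Unit 5B $4,650. Sum = $41,000.
Difference $41,050 − $41,000 = +$50 applied to largest allocation (Unit G1): Unit G1 becomes $9,600.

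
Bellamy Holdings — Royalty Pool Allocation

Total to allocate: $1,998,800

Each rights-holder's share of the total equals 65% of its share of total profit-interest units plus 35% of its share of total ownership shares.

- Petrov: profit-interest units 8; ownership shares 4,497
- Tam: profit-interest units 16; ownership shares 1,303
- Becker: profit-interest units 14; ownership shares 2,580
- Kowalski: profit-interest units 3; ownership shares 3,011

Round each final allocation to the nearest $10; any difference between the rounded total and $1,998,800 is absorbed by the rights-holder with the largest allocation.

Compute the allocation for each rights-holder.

Profit-interest units total 41; ownership shares total 11,391.
Composite weights (65% profit-interest units + 35% ownership shares): Petrov 0.2650; Tam 0.2937; Becker 0.3012; Kowalski 0.1401.
Unrounded shares: Petrov 529,690.28; Tam 587,036.63; Becker 602,087.19; Kowalski 279,985.90.
Rounded to nearest $10: Petrov $529,690; Tam $587,040; Becker $602,090; Kowalski $279,990. Sum = $1,998,810.
Difference $1,998,800 − $1,998,810 = −$10 applied to largest allocation (Becker): Becker becomes $602,080.

Petrov: $529,690 | Tam: $587,040 | Becker: $602,080 | Kowalski: $279,990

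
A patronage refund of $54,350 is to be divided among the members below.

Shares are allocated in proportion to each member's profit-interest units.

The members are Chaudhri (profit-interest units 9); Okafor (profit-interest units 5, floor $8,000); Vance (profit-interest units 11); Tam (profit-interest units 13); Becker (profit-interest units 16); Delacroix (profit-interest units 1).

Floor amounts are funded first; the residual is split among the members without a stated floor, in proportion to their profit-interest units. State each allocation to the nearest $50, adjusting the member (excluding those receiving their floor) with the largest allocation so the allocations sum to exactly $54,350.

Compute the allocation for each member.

Chaudhri: $8,350 · Okafor: $8,000 · Vance: $10,200 · Tam: $12,050 · Becker: $14,800 · Delacroix: $950

Fund the minimums — Okafor $8,000. Residual $46,350.
Residual split over remaining profit-interest units 50: Chaudhri 8,343.00 → $8,350; Vance 10,197.00 → $10,200; Tam 12,051.00 → $12,050; Becker 14,832.00 → $14,850; Delacroix 927.00 → $950.
Rounding difference −$50 applied to Becker → $14,800.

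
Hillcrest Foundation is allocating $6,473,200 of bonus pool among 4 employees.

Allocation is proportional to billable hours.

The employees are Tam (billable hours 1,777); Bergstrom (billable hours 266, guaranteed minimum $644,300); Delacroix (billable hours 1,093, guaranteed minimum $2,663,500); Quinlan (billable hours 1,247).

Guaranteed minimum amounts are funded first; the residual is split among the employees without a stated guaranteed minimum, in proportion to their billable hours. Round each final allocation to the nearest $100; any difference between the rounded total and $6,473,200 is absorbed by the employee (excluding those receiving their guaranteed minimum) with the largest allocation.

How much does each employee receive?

Minimums first: Bergstrom $644,300; Delacroix $2,663,500. Balance $3,165,400.
Balance split over remaining billable hours 3,024: Tam 1,860,091.20 → $1,860,100; Quinlan 1,305,308.80 → $1,305,300.

Tam: $1,860,100; Bergstrom: $644,300; Delacroix: $2,663,500; Quinlan: $1,305,300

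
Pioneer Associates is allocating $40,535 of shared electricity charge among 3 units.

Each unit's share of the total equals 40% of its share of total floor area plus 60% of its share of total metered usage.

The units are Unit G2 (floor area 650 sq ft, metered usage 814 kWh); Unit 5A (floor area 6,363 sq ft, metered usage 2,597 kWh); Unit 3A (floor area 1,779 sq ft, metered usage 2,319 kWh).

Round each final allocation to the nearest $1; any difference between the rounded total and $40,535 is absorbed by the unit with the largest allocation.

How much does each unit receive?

Floor area total 8,792; metered usage total 5,730.
Composite weights (40% floor area + 60% metered usage): Unit G2 0.1148; Unit 5A 0.5614; Unit 3A 0.3238.
Proportional shares: Unit G2 4,653.74; Unit 5A 22,757.47; Unit 3A 13,123.79.
At nearest $1: Unit G2 $4,654; Unit 5A $22,757; Unit 3A $13,124. Sum = $40,535.
No rounding difference to absorb.

Unit G2: $4,654 · Unit 5A: $22,757 · Unit 3A: $13,124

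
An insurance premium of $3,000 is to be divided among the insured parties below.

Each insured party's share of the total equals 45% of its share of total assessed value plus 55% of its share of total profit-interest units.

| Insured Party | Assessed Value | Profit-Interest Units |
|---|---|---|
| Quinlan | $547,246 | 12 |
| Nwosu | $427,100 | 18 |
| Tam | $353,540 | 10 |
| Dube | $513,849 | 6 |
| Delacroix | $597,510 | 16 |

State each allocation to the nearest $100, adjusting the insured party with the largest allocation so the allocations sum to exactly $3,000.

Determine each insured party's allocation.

Assessed value total 2,439,245; profit-interest units total 62.
Composite weights (45% assessed value + 55% profit-interest units): Quinlan 0.2074; Nwosu 0.2385; Tam 0.1539; Dube 0.1480; Delacroix 0.2522.
Proportional shares: Quinlan 622.23; Nwosu 715.41; Tam 461.80; Dube 444.07; Delacroix 756.50.
At nearest $100: Quinlan $600; Nwosu $700; Tam $500; Dube $400; Delacroix $800. Sum = $3,000.
Sum already equals the total — no adjustment.

Quinlan: $600 | Nwosu: $700 | Tam: $500 | Dube: $400 | Delacroix: $800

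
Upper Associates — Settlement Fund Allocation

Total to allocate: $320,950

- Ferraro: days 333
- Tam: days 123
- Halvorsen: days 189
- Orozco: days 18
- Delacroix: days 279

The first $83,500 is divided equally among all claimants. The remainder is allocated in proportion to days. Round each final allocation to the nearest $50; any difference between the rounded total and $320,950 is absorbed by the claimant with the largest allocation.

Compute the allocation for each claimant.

Ferraro: $100,600; Tam: $47,700; Halvorsen: $64,350; Orozco: $21,250; Delacroix: $87,050

$83,500 shared equally gives $16,700 per claimant.
Remainder $237,450 by days (total 942): Ferraro 83,939.33 → $83,950; Tam 31,004.62 → $31,000; Halvorsen 47,641.24 → $47,650; Orozco 4,537.26 → $4,550; Delacroix 70,327.55 → $70,350.
Rounding difference −$50 on remainder applied to Ferraro.
Totals: Ferraro $16,700 + $83,900 = $100,600; Tam $16,700 + $31,000 = $47,700; Halvorsen $16,700 + $47,650 = $64,350; Orozco $16,700 + $4,550 = $21,250; Delacroix $16,700 + $70,350 = $87,050.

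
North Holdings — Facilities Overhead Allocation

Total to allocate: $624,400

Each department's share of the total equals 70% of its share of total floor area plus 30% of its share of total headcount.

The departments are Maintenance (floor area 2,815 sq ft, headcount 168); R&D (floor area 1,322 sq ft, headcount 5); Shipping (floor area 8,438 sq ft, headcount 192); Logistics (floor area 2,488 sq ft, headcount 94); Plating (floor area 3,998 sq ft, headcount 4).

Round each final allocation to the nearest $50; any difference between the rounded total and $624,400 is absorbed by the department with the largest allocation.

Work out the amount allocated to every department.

Maintenance: $132,500 | R&D: $32,350 | Shipping: $271,150 | Logistics: $95,100 | Plating: $93,300

Floor area total 19,061; headcount total 463.
Blended shares (70% floor area + 30% headcount): Maintenance 0.2122; R&D 0.0518; Shipping 0.4343; Logistics 0.1523; Plating 0.1494.
Raw shares: Maintenance 132,518.86; R&D 32,337.14; Shipping 271,167.47; Logistics 95,081.72; Plating 93,294.82.
At nearest $50: Maintenance $132,500; R&D $32,350; Shipping $271,150; Logistics $95,100; Plating $93,300. Sum = $624,400.
Rounded total matches; no reconciliation needed.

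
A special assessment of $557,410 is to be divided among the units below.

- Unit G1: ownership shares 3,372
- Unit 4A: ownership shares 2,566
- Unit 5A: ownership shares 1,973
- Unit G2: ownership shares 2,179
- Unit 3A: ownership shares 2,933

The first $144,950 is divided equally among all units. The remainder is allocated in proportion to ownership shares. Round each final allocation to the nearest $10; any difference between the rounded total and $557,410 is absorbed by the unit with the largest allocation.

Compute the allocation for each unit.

Equal tier: $144,950 ÷ 5 = $28,990 apiece.
Remainder $412,460 by ownership shares (total 13,023): Unit G1 106,796.83 → $106,800; Unit 4A 81,269.47 → $81,270; Unit 5A 62,488.18 → $62,490; Unit G2 69,012.54 → $69,010; Unit 3A 92,892.97 → $92,890.
Totals: Unit G1 $28,990 + $106,800 = $135,790; Unit 4A $28,990 + $81,270 = $110,260; Unit 5A $28,990 + $62,490 = $91,480; Unit G2 $28,990 + $69,010 = $98,000; Unit 3A $28,990 + $92,890 = $121,880.

Unit G1: $135,790 · Unit 4A: $110,260 · Unit 5A: $91,480 · Unit G2: $98,000 · Unit 3A: $121,880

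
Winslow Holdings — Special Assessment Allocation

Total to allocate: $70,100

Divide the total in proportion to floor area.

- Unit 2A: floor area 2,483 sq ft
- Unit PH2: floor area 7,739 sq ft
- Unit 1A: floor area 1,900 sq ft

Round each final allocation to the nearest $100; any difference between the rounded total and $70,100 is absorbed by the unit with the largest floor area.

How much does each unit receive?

Unit 2A: $14,400 · Unit PH2: $44,700 · Unit 1A: $11,000

Total floor area = 12,122.
Pro-rata amounts: Unit 2A 2,483/12,122 × $70,100 = 14,358.88; Unit PH2 7,739/12,122 × $70,100 = 44,753.66; Unit 1A 1,900/12,122 × $70,100 = 10,987.46.
After rounding ($100): Unit 2A $14,400; Unit PH2 $44,800; Unit 1A $11,000. Sum = $70,200.
Difference $70,100 − $70,200 = −$100 applied to largest floor area (Unit PH2): Unit PH2 becomes $44,700.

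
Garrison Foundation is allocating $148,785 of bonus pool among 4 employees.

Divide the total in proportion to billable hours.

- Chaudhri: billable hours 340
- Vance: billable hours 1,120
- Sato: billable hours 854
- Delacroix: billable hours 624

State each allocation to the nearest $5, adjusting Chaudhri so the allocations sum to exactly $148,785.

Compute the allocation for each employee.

Total billable hours = 2,938.
Raw shares: Chaudhri 340/2,938 × $148,785 = 17,218.14; Vance 1,120/2,938 × $148,785 = 56,718.58; Sato 854/2,938 × $148,785 = 43,247.92; Delacroix 624/2,938 × $148,785 = 31,600.35.
After rounding ($5): Chaudhri $17,220; Vance $56,720; Sato $43,250; Delacroix $31,600. Sum = $148,790.
Difference $148,785 − $148,790 = −$5 applied to Chaudhri: Chaudhri becomes $17,215.

Chaudhri: $17,215 · Vance: $56,720 · Sato: $43,250 · Delacroix: $31,600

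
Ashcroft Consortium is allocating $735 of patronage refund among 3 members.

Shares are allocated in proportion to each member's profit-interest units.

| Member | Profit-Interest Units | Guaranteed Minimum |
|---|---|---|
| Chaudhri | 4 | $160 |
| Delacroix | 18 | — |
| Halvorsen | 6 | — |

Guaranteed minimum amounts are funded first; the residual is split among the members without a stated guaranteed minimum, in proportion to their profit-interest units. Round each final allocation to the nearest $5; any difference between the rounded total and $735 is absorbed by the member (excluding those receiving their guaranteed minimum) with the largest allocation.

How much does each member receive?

Chaudhri: $160; Delacroix: $430; Halvorsen: $145

Fund the minimums — Chaudhri $160. Balance $575.
Balance split over remaining profit-interest units 24: Delacroix 431.25 → $430; Halvorsen 143.75 → $145.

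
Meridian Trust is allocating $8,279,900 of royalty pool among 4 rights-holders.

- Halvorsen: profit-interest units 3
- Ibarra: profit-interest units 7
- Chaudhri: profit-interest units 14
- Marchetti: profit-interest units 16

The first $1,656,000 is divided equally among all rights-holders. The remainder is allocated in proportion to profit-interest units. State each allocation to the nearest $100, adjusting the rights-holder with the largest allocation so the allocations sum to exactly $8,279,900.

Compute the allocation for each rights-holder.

Equal tier: $1,656,000 ÷ 4 = $414,000 apiece.
Remainder $6,623,900 by profit-interest units (total 40): Halvorsen 496,792.50 → $496,800; Ibarra 1,159,182.50 → $1,159,200; Chaudhri 2,318,365.00 → $2,318,400; Marchetti 2,649,560.00 → $2,649,600.
Rounding difference −$100 on remainder applied to Marchetti.
Totals: Halvorsen $414,000 + $496,800 = $910,800; Ibarra $414,000 + $1,159,200 = $1,573,200; Chaudhri $414,000 + $2,318,400 = $2,732,400; Marchetti $414,000 + $2,649,500 = $3,063,500.

Halvorsen: $910,800 | Ibarra: $1,573,200 | Chaudhri: $2,732,400 | Marchetti: $3,063,500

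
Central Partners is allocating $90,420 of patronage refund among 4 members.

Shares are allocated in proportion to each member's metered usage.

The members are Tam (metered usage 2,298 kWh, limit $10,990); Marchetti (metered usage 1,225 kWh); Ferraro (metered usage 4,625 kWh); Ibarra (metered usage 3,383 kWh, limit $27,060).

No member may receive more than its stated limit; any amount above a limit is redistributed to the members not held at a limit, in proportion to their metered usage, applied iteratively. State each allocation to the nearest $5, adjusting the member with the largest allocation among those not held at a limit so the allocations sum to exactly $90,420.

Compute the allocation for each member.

Sum of metered usage: 11,531.
Pro-rata shares before constraints: Tam 18,019.70; Marchetti 9,605.80; Ferraro 36,266.80; Ibarra 26,527.70.
Capped: Tam ($10,990); residual $79,430 reallocated over remaining metered usage 9,233.
Capped: Ibarra ($27,060); residual $52,370 reallocated over remaining metered usage 5,850.
Redistributed shares: Marchetti 10,966.37 → $10,965; Ferraro 41,403.63 → $41,405.

Tam: $10,990 | Marchetti: $10,965 | Ferraro: $41,405 | Ibarra: $27,060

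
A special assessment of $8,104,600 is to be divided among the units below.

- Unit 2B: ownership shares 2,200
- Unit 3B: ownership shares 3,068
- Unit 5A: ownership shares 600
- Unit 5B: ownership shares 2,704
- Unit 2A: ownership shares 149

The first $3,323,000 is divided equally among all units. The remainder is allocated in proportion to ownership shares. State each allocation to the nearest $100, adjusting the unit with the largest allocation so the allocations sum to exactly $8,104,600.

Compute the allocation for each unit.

$3,323,000 shared equally gives $664,600 per unit.
Remainder $4,781,600 by ownership shares (total 8,721): Unit 2B 1,206,228.64 → $1,206,200; Unit 3B 1,682,140.67 → $1,682,100; Unit 5A 328,971.45 → $329,000; Unit 5B 1,482,564.66 → $1,482,600; Unit 2A 81,694.58 → $81,700.
Totals: Unit 2B $664,600 + $1,206,200 = $1,870,800; Unit 3B $664,600 + $1,682,100 = $2,346,700; Unit 5A $664,600 + $329,000 = $993,600; Unit 5B $664,600 + $1,482,600 = $2,147,200; Unit 2A $664,600 + $81,700 = $746,300.

Unit 2B: $1,870,800 · Unit 3B: $2,346,700 · Unit 5A: $993,600 · Unit 5B: $2,147,200 · Unit 2A: $746,300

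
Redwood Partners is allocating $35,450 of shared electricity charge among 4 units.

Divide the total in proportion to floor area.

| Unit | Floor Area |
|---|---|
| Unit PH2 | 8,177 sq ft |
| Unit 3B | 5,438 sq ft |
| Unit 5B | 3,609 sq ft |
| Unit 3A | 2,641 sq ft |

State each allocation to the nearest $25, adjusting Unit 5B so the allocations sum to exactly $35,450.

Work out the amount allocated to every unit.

Unit PH2: $14,600; Unit 3B: $9,700; Unit 5B: $6,425; Unit 3A: $4,725

Sum of floor area: 19,865.
Proportional shares: Unit PH2 8,177/19,865 × $35,450 = 14,592.23; Unit 3B 5,438/19,865 × $35,450 = 9,704.36; Unit 5B 3,609/19,865 × $35,450 = 6,440.43; Unit 3A 2,641/19,865 × $35,450 = 4,712.99.
At nearest $25: Unit PH2 $14,600; Unit 3B $9,700; Unit 5B $6,450; Unit 3A $4,725. Sum = $35,475.
Difference $35,450 − $35,475 = −$25 applied to Unit 5B: Unit 5B becomes $6,425.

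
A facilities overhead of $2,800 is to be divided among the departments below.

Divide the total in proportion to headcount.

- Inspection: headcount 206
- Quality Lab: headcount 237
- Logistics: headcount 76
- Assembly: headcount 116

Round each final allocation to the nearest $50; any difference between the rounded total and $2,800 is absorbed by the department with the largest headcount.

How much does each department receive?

Total headcount = 206 + 237 + 76 + 116 = 635.
Raw shares: Inspection 908.35; Quality Lab 1,045.04; Logistics 335.12; Assembly 511.50.
Rounded to nearest $50: Inspection $900; Quality Lab $1,050; Logistics $350; Assembly $500. Sum = $2,800.
Rounded total matches; no reconciliation needed.

Inspection: $900; Quality Lab: $1,050; Logistics: $350; Assembly: $500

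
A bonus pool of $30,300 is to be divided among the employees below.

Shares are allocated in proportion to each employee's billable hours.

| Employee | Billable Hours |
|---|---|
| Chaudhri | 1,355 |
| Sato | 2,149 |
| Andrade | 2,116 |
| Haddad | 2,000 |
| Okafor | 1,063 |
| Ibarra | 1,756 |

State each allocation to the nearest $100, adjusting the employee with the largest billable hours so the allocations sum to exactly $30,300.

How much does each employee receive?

Chaudhri: $3,900 · Sato: $6,300 · Andrade: $6,100 · Haddad: $5,800 · Okafor: $3,100 · Ibarra: $5,100

Sum of billable hours: 10,439.
Unrounded shares: Chaudhri 1,355/10,439 × $30,300 = 3,932.99; Sato 2,149/10,439 × $30,300 = 6,237.64; Andrade 2,116/10,439 × $30,300 = 6,141.85; Haddad 2,000/10,439 × $30,300 = 5,805.15; Okafor 1,063/10,439 × $30,300 = 3,085.44; Ibarra 1,756/10,439 × $30,300 = 5,096.92.
Rounded to nearest $100: Chaudhri $3,900; Sato $6,200; Andrade $6,100; Haddad $5,800; Okafor $3,100; Ibarra $5,100. Sum = $30,200.
Difference $30,300 − $30,200 = +$100 applied to largest billable hours (Sato): Sato becomes $6,300.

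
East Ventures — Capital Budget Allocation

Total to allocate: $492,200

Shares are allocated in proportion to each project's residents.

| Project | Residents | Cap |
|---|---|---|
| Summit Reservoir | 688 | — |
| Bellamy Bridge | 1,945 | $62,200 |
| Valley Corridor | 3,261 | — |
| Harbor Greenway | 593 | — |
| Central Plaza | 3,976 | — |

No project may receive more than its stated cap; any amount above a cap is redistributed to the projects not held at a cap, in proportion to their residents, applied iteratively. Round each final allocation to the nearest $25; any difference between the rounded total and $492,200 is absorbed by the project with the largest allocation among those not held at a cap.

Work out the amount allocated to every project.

Summit Reservoir: $34,725; Bellamy Bridge: $62,200; Valley Corridor: $164,625; Harbor Greenway: $29,925; Central Plaza: $200,725

Residents total: 10,463.
Proportional shares (ignoring caps): Summit Reservoir 32,364.87; Bellamy Bridge 91,496.61; Valley Corridor 153,403.82; Harbor Greenway 27,895.88; Central Plaza 187,038.82.
Capped: Bellamy Bridge ($62,200); remaining pool $430,000 reallocated over remaining residents 8,518.
Shares after redistribution: Summit Reservoir 34,731.16 → $34,725; Valley Corridor 164,619.63 → $164,625; Harbor Greenway 29,935.43 → $29,925; Central Plaza 200,713.78 → $200,725.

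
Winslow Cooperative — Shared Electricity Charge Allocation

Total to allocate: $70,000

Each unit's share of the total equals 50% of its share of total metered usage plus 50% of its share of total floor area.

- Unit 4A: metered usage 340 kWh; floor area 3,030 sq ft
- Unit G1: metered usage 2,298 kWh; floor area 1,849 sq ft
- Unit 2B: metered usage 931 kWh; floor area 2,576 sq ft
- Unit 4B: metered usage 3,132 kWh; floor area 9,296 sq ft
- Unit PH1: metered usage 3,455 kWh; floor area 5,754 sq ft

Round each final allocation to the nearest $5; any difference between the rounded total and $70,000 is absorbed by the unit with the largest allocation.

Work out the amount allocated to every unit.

Unit 4A: $5,885; Unit G1: $10,795; Unit 2B: $7,215; Unit 4B: $25,250; Unit PH1: $20,855

Metered usage total 10,156; floor area total 22,505.
Blended shares (50% metered usage + 50% floor area): Unit 4A 0.0841; Unit G1 0.1542; Unit 2B 0.1031; Unit 4B 0.3607; Unit PH1 0.2979.
Pro-rata amounts: Unit 4A 5,884.01; Unit G1 10,795.04; Unit 2B 7,214.67; Unit 4B 25,250.85; Unit PH1 20,855.43.
Rounded to nearest $5: Unit 4A $5,885; Unit G1 $10,795; Unit 2B $7,215; Unit 4B $25,250; Unit PH1 $20,855. Sum = $70,000.
Sum already equals the total — no adjustment.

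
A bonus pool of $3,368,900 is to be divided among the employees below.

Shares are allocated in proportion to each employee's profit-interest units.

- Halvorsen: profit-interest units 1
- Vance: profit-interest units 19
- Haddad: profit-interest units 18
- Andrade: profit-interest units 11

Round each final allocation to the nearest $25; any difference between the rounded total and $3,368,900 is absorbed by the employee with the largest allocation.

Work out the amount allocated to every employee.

Halvorsen: $68,750 · Vance: $1,306,325 · Haddad: $1,237,550 · Andrade: $756,275

Profit-interest units total: 49.
Raw shares: Halvorsen 1/49 × $3,368,900 = 68,753.06; Vance 19/49 × $3,368,900 = 1,306,308.16; Haddad 18/49 × $3,368,900 = 1,237,555.10; Andrade 11/49 × $3,368,900 = 756,283.67.
Rounded to nearest $25: Halvorsen $68,750; Vance $1,306,300; Haddad $1,237,550; Andrade $756,275. Sum = $3,368,875.
Difference $3,368,900 − $3,368,875 = +$25 applied to largest allocation (Vance): Vance becomes $1,306,325.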